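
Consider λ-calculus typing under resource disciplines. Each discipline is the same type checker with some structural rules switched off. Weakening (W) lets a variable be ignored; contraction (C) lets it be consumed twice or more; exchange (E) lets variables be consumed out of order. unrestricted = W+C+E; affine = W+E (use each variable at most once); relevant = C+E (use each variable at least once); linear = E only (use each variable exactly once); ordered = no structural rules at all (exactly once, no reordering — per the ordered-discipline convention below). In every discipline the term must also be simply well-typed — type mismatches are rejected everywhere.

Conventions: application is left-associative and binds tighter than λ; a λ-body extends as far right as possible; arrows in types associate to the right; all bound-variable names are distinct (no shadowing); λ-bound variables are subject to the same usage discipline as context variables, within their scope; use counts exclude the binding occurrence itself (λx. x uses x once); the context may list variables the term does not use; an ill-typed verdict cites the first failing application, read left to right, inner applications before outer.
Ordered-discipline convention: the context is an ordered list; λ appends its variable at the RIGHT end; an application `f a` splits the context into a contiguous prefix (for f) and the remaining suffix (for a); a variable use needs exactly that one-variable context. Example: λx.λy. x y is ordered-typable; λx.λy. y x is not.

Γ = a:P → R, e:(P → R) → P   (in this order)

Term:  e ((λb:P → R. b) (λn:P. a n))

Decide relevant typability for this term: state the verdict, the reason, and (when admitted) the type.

yes — a, e, b, n: all used, weakening unneeded; term : P
counts: a=1, e=1, b [bound]=1, n [bound]=1
left-to-right use order: e, b, a, n
typing: the term checks, with type P
all disciplines: ordered ✗, linear ✓, affine ✓, relevant ✓, unrestricted ✓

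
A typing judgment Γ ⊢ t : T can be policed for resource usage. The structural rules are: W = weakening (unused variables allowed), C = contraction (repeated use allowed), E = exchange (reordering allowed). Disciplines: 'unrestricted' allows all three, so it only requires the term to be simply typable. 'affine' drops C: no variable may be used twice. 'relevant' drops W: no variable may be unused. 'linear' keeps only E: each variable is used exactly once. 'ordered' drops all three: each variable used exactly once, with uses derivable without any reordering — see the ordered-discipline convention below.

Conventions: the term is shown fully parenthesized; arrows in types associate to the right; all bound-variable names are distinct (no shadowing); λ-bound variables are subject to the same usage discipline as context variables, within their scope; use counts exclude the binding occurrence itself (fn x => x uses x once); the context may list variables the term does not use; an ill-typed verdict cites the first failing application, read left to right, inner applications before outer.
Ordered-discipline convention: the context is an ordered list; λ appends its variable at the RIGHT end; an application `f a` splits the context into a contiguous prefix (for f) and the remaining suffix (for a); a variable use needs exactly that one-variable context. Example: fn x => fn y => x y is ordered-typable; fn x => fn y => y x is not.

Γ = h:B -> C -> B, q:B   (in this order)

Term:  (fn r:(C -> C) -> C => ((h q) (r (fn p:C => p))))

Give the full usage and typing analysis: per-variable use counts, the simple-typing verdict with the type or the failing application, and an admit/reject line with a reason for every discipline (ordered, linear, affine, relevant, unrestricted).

counts: h ×1; q ×1; r (λ-bound) ×1; p (λ-bound) ×1
order of uses: h, q, r, p
typing: the term checks, with type ((C -> C) -> C) -> B
ordered: ✓ — h, q, r, p once each; derivable with no W/C/E
linear: ✓ — h, q, r, p: one use apiece
affine: ✓ — no duplicate uses among h, q, r, p
relevant: ✓ — at least one use each (h, q, r, p)
unrestricted: ✓ — simply typable at ((C -> C) -> C) -> B; W, C, E all held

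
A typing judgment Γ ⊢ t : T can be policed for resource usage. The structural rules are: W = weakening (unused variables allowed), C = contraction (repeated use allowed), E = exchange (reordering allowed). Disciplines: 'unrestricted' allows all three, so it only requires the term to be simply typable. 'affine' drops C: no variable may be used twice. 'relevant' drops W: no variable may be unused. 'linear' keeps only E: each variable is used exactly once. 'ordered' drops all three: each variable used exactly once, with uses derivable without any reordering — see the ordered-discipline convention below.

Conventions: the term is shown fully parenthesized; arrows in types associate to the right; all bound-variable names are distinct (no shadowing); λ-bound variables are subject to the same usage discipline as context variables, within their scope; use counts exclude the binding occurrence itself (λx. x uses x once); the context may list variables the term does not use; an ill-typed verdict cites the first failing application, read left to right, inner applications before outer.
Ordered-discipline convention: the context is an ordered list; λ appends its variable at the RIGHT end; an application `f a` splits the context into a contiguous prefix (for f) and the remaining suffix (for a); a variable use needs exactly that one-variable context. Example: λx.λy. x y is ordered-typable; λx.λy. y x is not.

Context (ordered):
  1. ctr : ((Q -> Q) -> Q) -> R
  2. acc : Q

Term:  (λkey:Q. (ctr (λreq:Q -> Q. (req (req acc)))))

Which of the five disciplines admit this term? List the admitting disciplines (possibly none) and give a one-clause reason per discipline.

admitting disciplines: unrestricted
variable uses: ctr ×1, acc ×1, key (λ-bound) ×0, req (λ-bound) ×2
uses in reading order: ctr, req, req, acc
typing: well-typed — term : Q -> R
ordered ✗ (uses contraction: req ×2; key never used (weakening))
linear ✗ (uses contraction: req ×2; key never used (weakening))
affine ✗ (uses contraction: req ×2)
relevant ✗ (key never used (weakening))
unrestricted ✓ (type-checks (Q -> R) and nothing is barred)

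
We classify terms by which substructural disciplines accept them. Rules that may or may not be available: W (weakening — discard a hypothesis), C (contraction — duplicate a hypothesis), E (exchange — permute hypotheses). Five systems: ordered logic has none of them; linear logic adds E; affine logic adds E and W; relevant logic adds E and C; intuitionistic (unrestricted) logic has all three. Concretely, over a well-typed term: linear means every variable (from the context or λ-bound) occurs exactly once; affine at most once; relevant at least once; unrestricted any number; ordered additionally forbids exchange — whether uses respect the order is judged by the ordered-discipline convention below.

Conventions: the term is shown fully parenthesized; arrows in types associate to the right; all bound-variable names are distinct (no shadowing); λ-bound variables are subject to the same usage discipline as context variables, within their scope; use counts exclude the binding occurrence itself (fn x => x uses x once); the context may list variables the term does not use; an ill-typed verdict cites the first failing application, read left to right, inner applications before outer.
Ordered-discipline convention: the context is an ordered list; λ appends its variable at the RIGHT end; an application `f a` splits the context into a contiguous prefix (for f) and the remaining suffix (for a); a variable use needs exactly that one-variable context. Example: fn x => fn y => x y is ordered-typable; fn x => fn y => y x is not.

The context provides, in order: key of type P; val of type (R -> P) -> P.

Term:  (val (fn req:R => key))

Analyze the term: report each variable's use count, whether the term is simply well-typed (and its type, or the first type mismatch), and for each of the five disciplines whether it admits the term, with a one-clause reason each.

counts: key ×1; val ×1; req (bound) ×0
use order (left to right): val, key
typing: well-typed — term : P
ordered: ✗, unused: req — weakening required
linear: ✗, unused: req — weakening required
affine: ✓, at most one use each (key, val, req)
relevant: ✗, unused: req — weakening required
unrestricted: ✓, simply typable at P; W, C, E all held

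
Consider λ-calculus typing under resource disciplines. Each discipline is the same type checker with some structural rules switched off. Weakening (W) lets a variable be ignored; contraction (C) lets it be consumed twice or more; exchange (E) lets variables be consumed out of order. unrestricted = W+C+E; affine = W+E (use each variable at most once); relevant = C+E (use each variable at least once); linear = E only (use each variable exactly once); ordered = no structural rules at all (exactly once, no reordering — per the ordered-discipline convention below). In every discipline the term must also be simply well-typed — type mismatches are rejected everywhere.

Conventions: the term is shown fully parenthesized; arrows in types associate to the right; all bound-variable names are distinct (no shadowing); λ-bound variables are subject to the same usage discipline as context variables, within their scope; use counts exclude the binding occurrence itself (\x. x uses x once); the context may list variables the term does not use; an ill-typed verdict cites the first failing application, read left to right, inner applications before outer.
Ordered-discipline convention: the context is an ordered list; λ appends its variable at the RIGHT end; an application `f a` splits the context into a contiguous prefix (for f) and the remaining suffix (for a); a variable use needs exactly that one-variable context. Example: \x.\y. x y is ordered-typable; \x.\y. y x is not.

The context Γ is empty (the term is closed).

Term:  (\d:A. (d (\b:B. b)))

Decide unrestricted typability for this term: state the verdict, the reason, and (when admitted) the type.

no — a type mismatch blocks all five
variable uses: d (λ-bound): 1; b (λ-bound): 1
order of uses: d, b
typing: ill-typed: can't apply a value of type A
per-discipline verdicts: ordered ✗; linear ✗; affine ✗; relevant ✗; unrestricted ✗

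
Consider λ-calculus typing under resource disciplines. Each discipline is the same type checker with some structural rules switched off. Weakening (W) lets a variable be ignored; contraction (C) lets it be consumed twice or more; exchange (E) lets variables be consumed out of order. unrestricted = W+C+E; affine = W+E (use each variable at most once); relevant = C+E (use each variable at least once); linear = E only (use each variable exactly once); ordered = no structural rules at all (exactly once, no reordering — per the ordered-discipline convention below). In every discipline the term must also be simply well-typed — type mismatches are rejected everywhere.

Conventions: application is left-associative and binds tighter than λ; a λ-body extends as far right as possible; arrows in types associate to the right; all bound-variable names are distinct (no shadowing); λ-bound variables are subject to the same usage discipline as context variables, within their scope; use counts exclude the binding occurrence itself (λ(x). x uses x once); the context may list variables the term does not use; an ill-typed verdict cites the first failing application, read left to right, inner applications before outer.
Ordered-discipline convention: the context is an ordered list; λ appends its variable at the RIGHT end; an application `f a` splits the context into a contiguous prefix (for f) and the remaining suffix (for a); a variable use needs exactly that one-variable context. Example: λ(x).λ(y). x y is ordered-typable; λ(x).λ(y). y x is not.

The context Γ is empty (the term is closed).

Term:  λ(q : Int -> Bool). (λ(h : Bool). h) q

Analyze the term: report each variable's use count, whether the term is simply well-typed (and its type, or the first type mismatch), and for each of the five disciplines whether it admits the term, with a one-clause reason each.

counts: q (bound): 1, h (bound): 1
use order (left to right): h, q
typing: ill-typed: a function awaiting Bool gets Int -> Bool
ordered: ✗, a type mismatch blocks all five
linear: ✗, the type mismatch rejects it
affine: ✗, not simply typable
relevant: ✗, fails simple typing
unrestricted: ✗, a type mismatch blocks all five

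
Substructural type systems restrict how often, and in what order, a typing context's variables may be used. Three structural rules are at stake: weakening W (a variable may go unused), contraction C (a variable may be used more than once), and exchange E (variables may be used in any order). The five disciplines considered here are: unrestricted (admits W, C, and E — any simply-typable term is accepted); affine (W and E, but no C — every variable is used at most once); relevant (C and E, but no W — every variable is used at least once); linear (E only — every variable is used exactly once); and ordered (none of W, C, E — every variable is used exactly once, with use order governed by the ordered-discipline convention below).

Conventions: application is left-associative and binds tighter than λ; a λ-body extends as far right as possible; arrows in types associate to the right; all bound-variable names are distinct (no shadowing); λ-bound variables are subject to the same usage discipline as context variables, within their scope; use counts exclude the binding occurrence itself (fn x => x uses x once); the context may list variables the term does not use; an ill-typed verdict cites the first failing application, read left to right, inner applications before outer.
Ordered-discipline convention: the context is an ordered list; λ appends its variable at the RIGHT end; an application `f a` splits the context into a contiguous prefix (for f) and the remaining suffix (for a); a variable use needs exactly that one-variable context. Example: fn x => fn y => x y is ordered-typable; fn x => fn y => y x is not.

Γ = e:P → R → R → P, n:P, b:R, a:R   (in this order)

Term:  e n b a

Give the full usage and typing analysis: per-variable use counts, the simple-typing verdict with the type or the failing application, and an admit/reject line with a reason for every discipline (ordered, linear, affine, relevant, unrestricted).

use counts: e: 1; n: 1; b: 1; a: 1
uses in reading order: e, n, b, a
typing: well-typed — term : P
ordered ✓ (e, n, b, a: once each, no exchange needed)
linear ✓ (each of e, n, b, a used exactly once)
affine ✓ (e, n, b, a: no repeats, contraction unneeded)
relevant ✓ (e, n, b, a: all used, weakening unneeded)
unrestricted ✓ (simply typable at P; W, C, E all held)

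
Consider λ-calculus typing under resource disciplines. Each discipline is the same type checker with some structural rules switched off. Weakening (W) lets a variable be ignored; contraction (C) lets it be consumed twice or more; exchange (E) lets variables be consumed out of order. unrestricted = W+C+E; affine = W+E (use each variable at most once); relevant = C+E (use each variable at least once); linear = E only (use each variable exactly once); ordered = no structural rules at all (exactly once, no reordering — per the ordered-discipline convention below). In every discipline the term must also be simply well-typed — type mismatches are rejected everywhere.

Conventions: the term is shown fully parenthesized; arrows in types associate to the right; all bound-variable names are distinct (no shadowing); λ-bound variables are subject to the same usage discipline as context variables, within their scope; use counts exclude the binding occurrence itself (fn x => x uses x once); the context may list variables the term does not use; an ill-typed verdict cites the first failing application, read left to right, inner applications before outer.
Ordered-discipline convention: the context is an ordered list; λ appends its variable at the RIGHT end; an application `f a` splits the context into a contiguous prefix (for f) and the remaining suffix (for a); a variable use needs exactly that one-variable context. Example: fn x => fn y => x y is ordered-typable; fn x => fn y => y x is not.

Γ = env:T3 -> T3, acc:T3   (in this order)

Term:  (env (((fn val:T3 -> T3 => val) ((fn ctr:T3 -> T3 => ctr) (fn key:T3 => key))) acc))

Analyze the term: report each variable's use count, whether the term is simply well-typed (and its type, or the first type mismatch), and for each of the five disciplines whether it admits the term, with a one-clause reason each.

usage: env ×1; acc ×1; val [bound] ×1; ctr [bound] ×1; key [bound] ×1
left-to-right use order: env, val, ctr, key, acc
typing: well-typed at T3
ordered ✓ (env, acc, val, ctr, key once each; derivable with no W/C/E)
linear ✓ (single use per variable (env, acc, val, ctr, key))
affine ✓ (at most one use each (env, acc, val, ctr, key))
relevant ✓ (at least one use each (env, acc, val, ctr, key))
unrestricted ✓ (typability at T3 is all that's needed)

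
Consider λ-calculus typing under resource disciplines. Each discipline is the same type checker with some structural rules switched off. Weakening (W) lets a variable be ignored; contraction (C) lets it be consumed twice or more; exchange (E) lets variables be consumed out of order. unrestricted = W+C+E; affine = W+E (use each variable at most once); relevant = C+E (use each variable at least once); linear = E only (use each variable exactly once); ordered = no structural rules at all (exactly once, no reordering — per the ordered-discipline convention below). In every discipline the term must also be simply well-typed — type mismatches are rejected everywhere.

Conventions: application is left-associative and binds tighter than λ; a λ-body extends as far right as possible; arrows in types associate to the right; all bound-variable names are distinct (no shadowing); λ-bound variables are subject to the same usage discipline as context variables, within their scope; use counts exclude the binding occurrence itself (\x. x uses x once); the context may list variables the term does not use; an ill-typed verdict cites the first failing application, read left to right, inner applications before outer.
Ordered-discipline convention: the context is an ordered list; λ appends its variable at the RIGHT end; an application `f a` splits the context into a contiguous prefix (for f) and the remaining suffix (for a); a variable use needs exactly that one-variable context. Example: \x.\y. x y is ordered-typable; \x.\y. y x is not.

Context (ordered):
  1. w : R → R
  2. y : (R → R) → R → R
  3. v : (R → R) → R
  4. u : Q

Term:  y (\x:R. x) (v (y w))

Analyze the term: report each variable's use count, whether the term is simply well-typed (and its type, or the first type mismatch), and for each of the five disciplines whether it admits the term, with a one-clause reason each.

variable uses: w: 1×; y: 2×; v: 1×; u: 0×; x (λ-bound): 1×
order of uses: y, x, v, y, w
typing: well-typed at R
ordered ✗ (needs contraction — y ×2; needs weakening: u unused)
linear ✗ (needs contraction — y ×2; needs weakening: u unused)
affine ✗ (needs contraction — y ×2)
relevant ✗ (needs weakening: u unused)
unrestricted ✓ (simply typable at R; W, C, E all held)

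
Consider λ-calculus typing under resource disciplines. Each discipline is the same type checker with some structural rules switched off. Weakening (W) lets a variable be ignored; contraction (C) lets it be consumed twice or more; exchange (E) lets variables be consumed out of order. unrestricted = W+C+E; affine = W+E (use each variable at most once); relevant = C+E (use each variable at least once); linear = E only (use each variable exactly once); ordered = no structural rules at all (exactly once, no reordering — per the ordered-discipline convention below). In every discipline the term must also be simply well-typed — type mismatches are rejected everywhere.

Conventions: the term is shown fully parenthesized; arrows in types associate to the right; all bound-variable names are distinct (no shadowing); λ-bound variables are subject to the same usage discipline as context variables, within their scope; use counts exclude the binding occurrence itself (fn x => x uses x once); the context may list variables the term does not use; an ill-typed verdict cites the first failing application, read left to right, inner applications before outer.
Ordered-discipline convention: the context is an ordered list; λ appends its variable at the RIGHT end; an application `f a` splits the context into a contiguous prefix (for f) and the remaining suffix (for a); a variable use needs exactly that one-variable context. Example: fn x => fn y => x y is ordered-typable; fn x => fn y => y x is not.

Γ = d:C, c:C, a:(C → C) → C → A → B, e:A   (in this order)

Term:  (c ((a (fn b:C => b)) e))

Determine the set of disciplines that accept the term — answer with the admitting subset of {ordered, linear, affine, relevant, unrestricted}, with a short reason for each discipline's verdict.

admitted by: none
usage: d: 0×; c: 1×; a: 1×; e: 1×; b (bound): 1×
use order (left to right): c, a, b, e
typing: ill-typed: an application expects C but receives A
ordered: ✗, a type mismatch blocks all five
linear: ✗, the type mismatch rejects it
affine: ✗, not simply typable
relevant: ✗, fails simple typing
unrestricted: ✗, a type mismatch blocks all five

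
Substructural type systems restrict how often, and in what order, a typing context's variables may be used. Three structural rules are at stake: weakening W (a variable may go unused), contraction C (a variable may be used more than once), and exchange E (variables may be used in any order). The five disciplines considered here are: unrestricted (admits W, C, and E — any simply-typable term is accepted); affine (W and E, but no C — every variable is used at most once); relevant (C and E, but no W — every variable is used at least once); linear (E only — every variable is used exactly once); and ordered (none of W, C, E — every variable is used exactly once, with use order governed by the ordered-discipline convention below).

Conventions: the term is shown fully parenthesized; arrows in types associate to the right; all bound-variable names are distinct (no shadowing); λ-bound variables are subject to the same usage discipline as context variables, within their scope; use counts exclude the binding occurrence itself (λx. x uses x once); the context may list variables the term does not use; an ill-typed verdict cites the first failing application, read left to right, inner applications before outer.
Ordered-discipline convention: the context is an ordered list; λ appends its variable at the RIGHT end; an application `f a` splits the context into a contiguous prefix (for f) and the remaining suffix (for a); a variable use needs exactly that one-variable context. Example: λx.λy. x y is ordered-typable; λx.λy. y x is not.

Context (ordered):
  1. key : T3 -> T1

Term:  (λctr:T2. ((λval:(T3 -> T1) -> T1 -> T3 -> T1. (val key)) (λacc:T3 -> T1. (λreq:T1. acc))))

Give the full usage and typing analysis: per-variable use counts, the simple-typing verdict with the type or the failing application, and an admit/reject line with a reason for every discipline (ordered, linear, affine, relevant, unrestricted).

variable uses: key ×1, ctr (λ-bound) ×0, val (λ-bound) ×1, acc (λ-bound) ×1, req (λ-bound) ×0
uses in reading order: val, key, acc
typing: the term checks, with type T2 -> T1 -> T3 -> T1
ordered: ✗, ctr, req left unused
linear: ✗, ctr, req left unused
affine: ✓, no duplicate uses among key, ctr, val, acc, req
relevant: ✗, ctr, req left unused
unrestricted: ✓, typability at T2 -> T1 -> T3 -> T1 is all that's needed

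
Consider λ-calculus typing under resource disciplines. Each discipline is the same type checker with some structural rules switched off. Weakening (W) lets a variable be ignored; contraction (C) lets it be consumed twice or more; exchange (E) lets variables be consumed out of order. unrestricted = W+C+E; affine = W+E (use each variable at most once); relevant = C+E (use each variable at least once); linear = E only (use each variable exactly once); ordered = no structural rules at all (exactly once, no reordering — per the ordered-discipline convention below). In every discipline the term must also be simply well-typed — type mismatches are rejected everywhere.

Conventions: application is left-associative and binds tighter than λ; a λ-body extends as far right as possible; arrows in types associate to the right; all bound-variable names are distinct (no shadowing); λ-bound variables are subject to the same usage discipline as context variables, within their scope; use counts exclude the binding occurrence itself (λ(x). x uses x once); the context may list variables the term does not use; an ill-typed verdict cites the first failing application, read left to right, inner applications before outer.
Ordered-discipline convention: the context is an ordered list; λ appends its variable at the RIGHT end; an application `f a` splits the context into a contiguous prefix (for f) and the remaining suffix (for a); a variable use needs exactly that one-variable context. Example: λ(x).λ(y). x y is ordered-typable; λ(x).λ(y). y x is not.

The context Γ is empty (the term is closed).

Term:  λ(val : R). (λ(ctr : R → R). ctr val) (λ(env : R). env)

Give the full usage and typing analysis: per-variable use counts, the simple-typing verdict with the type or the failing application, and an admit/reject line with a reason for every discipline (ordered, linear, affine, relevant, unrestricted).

counts: val (bound): 1, ctr (bound): 1, env (bound): 1
use order (left to right): ctr, val, env
typing: ✓ — R → R
ordered: ✗ — no ordered split (uses run ctr, val, env)
linear: ✓ — single use per variable (val, ctr, env)
affine: ✓ — at most one use each (val, ctr, env)
relevant: ✓ — every one of val, ctr, env appears
unrestricted: ✓ — simply typable at R → R; W, C, E all held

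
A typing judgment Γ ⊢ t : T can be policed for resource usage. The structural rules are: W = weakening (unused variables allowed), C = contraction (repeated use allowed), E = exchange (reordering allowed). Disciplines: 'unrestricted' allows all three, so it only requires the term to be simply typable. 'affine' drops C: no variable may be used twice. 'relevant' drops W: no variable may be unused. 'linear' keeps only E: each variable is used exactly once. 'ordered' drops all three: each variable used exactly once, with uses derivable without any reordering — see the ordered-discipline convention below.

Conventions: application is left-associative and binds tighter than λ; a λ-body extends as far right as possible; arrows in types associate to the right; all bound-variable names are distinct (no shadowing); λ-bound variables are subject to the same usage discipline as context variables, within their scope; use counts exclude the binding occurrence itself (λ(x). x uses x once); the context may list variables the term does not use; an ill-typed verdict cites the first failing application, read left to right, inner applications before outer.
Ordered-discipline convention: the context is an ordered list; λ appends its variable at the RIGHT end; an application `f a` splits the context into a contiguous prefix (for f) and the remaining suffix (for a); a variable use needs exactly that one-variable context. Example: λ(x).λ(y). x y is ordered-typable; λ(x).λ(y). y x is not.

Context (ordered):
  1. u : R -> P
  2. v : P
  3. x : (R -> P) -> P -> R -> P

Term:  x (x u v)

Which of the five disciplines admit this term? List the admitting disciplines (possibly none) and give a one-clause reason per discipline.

accepted by: relevant, unrestricted
usage: u ×1; v ×1; x ×2
use order (left to right): x, x, u, v
typing: ✓ — P -> R -> P
ordered: ✗ — repeated use of x ×2
linear: ✗ — repeated use of x ×2
affine: ✗ — repeated use of x ×2
relevant: ✓ — at least one use each (u, v, x)
unrestricted: ✓ — well-typed at P -> R -> P; no restrictions here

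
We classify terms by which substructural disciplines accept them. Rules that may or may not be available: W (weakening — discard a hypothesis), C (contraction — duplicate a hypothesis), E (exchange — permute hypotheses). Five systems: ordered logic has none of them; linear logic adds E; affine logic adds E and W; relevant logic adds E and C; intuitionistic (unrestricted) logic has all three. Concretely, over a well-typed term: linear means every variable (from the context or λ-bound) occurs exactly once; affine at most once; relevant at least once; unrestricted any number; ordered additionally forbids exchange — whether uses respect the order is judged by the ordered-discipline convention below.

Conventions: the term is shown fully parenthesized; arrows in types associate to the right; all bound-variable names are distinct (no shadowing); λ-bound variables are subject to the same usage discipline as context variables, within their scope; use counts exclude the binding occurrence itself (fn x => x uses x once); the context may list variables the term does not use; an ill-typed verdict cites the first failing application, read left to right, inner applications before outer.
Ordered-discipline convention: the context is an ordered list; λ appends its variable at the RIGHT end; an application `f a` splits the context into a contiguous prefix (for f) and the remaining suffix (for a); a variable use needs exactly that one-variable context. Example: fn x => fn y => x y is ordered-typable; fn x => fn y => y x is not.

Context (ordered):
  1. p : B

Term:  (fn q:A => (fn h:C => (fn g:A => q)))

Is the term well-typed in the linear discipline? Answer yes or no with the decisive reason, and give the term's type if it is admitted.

no — needs weakening: p, h, g unused
counts: p=0, q (bound)=1, h (bound)=0, g (bound)=0
order of uses: q
typing: well-typed — term : A → C → A → A
all disciplines: ordered ✗; linear ✗; affine ✓; relevant ✗; unrestricted ✓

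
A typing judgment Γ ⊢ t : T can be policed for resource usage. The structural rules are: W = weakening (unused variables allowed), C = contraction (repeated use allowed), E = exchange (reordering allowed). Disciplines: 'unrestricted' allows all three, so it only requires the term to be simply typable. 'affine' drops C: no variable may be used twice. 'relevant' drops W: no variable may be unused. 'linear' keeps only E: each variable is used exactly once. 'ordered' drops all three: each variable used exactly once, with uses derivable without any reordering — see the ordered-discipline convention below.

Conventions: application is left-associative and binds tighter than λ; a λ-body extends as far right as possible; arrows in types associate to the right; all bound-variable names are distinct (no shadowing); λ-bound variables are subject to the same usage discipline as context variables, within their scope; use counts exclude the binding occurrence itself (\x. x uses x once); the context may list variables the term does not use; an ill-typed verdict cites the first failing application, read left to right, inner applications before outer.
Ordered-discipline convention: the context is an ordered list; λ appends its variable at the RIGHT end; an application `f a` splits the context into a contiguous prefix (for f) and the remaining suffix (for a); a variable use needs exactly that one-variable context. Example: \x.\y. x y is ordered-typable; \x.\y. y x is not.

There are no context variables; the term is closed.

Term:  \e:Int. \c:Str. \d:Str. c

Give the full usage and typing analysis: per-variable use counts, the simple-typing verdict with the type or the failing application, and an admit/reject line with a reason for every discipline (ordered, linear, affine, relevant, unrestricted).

usage: e (bound) ×0, c (bound) ×1, d (bound) ×0
order of uses: c
typing: well-typed at Int → Str → Str → Str
ordered ✗ (e, d never used (weakening))
linear ✗ (e, d never used (weakening))
affine ✓ (no duplicate uses among e, c, d)
relevant ✗ (e, d never used (weakening))
unrestricted ✓ (typability at Int → Str → Str → Str is all that's needed)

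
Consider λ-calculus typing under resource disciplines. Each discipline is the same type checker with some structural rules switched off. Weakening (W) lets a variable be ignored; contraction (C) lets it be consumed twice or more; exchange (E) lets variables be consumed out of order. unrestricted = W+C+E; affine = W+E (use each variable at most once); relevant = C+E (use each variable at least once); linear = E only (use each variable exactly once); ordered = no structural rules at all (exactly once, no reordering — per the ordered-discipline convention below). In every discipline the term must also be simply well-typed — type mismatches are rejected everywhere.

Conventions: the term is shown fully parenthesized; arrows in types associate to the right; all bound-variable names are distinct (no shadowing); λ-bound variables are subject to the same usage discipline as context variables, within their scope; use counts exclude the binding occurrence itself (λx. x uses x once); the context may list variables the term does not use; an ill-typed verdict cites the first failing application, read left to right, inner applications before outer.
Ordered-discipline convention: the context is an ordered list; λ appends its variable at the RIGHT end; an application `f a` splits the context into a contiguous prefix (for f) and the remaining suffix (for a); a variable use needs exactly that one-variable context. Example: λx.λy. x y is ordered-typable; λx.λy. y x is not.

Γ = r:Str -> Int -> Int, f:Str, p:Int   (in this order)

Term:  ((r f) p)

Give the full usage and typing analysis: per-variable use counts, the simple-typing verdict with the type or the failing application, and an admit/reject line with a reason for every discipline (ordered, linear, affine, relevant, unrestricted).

counts: r: 1×, f: 1×, p: 1×
order of uses: r, f, p
typing: the term checks, with type Int
ordered: ✓ — one use each (r, f, p); ordered split holds
linear: ✓ — r, f, p: one use apiece
affine: ✓ — no duplicate uses among r, f, p
relevant: ✓ — none of r, f, p goes unused
unrestricted: ✓ — typability at Int is all that's needed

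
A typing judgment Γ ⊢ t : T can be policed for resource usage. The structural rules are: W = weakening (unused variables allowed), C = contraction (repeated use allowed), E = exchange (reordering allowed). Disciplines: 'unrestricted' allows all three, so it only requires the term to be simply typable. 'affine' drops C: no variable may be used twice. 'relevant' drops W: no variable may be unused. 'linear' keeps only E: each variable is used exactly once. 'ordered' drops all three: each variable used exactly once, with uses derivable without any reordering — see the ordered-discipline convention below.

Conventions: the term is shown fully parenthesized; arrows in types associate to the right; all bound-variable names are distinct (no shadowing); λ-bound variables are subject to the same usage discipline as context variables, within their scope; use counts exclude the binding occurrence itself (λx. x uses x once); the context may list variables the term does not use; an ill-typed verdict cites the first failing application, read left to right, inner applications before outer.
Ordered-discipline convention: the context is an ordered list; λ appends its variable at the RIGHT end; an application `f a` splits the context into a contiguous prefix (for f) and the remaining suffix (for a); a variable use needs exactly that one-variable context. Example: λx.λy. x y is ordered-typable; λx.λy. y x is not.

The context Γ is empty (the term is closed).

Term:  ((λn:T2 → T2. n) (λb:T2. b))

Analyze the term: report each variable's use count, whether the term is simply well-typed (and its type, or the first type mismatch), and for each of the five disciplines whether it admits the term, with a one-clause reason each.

variable uses: n (bound): 1; b (bound): 1
left-to-right use order: n, b
typing: the term checks, with type T2 → T2
ordered: ✓ — one use each (n, b); ordered split holds
linear: ✓ — each of n, b used exactly once
affine: ✓ — n, b: no repeats, contraction unneeded
relevant: ✓ — at least one use each (n, b)
unrestricted: ✓ — simply typable at T2 → T2; W, C, E all held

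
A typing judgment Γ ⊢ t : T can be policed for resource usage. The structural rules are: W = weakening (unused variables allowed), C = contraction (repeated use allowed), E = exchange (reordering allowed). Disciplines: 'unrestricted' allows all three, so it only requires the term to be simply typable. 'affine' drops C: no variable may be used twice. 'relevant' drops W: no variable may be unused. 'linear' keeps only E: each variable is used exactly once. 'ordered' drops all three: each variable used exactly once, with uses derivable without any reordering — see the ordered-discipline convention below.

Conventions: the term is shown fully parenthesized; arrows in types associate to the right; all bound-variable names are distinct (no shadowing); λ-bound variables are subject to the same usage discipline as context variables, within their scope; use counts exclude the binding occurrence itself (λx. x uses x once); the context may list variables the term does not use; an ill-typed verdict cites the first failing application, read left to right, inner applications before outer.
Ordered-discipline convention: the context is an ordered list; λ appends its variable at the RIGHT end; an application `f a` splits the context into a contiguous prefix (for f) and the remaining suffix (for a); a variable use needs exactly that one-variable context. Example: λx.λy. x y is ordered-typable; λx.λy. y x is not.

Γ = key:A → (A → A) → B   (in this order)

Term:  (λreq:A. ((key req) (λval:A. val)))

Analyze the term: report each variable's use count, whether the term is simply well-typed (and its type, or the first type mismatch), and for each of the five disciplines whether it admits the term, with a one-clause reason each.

counts: key: 1; req (bound): 1; val (bound): 1
left-to-right use order: key, req, val
typing: well-typed — term : A → B
ordered: ✓ — one use each (key, req, val); ordered split holds
linear: ✓ — single use per variable (key, req, val)
affine: ✓ — at most one use each (key, req, val)
relevant: ✓ — at least one use each (key, req, val)
unrestricted: ✓ — type-checks (A → B) and nothing is barred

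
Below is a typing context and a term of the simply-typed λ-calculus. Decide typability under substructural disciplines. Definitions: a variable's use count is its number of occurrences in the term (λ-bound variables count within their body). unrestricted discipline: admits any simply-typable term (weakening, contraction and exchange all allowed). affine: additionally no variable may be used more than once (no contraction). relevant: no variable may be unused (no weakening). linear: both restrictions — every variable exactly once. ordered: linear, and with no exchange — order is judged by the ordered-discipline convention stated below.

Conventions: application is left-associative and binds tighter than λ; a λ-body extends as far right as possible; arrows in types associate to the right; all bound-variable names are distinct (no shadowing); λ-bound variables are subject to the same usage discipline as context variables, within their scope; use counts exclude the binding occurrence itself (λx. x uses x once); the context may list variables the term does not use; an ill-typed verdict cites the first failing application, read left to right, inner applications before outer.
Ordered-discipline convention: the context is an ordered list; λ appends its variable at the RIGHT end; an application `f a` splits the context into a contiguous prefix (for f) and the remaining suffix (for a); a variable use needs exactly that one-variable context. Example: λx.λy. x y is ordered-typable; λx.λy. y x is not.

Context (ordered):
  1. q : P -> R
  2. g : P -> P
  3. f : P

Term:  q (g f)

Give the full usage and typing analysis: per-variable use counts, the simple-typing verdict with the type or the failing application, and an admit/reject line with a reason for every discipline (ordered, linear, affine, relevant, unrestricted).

counts: q=1, g=1, f=1
order of uses: q, g, f
typing: the term checks, with type R
ordered: ✓, single-use (q, g, f), ordered derivation ok
linear: ✓, exactly-once usage across q, g, f
affine: ✓, q, g, f: no repeats, contraction unneeded
relevant: ✓, q, g, f: all used, weakening unneeded
unrestricted: ✓, typability at R is all that's needed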